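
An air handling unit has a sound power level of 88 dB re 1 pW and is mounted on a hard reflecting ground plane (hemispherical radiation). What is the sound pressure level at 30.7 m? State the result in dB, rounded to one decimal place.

The power spreads over a hemisphere of area 2π·r², so L_p = L_w − 10·log₁₀(2π·r²).
2π·r² = 5922 m², 10·log₁₀ of that is 37.725 dB.
L_p = 88 − 37.725 = 50.28 dB.

50.3 dB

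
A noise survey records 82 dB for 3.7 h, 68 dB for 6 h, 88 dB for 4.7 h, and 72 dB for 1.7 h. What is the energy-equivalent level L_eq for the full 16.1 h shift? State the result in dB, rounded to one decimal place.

Weight each interval's intensity by its duration and average over T = 16.1 h:
Σ tᵢ·10^(Lᵢ/10) = 3.7·10^(82/10) + 6·10^(68/10) + 4.7·10^(88/10) + 1.7·10^(72/10) = 3.617e+09.
L_eq = 10·log₁₀(3.617e+09/16.1) = 83.51 dB.

83.5 dB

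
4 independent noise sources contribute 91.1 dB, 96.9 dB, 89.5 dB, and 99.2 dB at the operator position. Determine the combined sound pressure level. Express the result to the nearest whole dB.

Incoherent sources combine by intensity addition: L_total = 10·log₁₀(Σ 10^(L_i/10)).
Σ 10^(L/10) = 10^(91.1/10) + 10^(96.9/10) + 10^(89.5/10) + 10^(99.2/10) = 1.539e+10.
L_total = 10·log₁₀(1.539e+10) = 101.87 dB.

102 dB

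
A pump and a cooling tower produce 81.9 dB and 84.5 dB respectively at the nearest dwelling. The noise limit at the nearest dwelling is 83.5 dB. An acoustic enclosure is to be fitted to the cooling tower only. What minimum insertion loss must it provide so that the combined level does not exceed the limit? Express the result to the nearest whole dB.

The untreated sources together contribute 10^(81.9/10) = 1.549e+08, i.e. 81.90 dB.
To meet 83.5 dB overall, the treated cooling tower may contribute at most 10^(83.5/10) − 1.549e+08 = 6.899e+07, i.e. 78.39 dB.
Required insertion loss = 84.5 − 78.39 = 6.11 dB.

6 dB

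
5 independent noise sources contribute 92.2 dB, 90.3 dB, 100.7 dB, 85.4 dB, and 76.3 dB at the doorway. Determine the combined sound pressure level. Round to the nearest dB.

102 dB

Incoherent sources combine by intensity addition: L_total = 10·log₁₀(Σ 10^(L_i/10)).
Σ 10^(L/10) = 10^(92.2/10) + 10^(90.3/10) + 10^(100.7/10) + 10^(85.4/10) + 10^(76.3/10) = 1.487e+10.
L_total = 10·log₁₀(1.487e+10) = 101.72 dB.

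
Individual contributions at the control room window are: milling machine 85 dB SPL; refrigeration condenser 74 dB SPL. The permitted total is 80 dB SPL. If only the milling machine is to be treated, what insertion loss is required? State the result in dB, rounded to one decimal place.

The untreated sources together contribute 10^(74/10) = 2.512e+07, i.e. 74.00 dB SPL.
The limit corresponds to 10^(80/10) = 1.000e+08; subtracting the fixed part leaves 7.488e+07 for the milling machine, i.e. 78.74 dB SPL.
So the milling machine must be reduced from 85 to 78.74 dB SPL: IL = 6.26 dB.

6.3 dB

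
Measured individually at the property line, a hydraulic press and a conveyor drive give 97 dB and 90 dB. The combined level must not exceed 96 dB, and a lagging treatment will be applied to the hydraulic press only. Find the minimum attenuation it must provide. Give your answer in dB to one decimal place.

2.3 dB

The untreated sources together contribute 10^(90/10) = 1.000e+09, i.e. 90.00 dB.
The limit corresponds to 10^(96/10) = 3.981e+09; subtracting the fixed part leaves 2.981e+09 for the hydraulic press, i.e. 94.74 dB.
So the hydraulic press must be reduced from 97 to 94.74 dB: IL = 2.26 dB.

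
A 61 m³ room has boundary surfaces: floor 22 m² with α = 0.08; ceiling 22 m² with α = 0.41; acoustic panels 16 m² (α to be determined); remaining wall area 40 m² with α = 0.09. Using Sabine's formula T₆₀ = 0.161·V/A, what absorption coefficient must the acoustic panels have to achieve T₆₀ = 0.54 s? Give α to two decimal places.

0.24

From T₆₀ = 0.161·V/A, the target T₆₀ = 0.54 s needs A = 0.161·61/0.54 = 18.19 m².
Absorption from the other surfaces = 22·0.08 + 22·0.41 + 40·0.09 = 14.38 m², so the acoustic panels must supply 3.81 m² over 16 m².
α = 3.81/16 = 0.238.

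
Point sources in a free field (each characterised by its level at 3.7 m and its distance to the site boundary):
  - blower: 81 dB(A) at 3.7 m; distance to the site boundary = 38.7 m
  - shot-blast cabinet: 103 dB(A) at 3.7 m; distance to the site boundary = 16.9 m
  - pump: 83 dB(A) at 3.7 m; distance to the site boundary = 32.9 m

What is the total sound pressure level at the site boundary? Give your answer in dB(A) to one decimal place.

89.8 dB(A)

Apply inverse-square spreading to bring every level to the receiver, then sum 10^(L/10).
blower: 81 − 20·log₁₀(38.7/3.7) = 81 − 20.39 = 60.61 dB(A).
shot-blast cabinet: 103 − 20·log₁₀(16.9/3.7) = 103 − 13.19 = 89.81 dB(A).
pump: 83 − 20·log₁₀(32.9/3.7) = 83 − 18.98 = 64.02 dB(A).
Σ 10^(L/10) = 9.601e+08 → L_total = 10·log₁₀(9.601e+08) = 89.82 dB(A).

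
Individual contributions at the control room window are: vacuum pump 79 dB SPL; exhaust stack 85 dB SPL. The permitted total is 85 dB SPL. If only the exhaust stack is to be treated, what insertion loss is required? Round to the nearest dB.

1 dB

Everything except the exhaust stack sums to 10^(79/10) = 7.943e+07 in linear terms, 79.00 dB SPL.
To meet 85 dB SPL overall, the treated exhaust stack may contribute at most 10^(85/10) − 7.943e+07 = 2.368e+08, i.e. 83.74 dB SPL.
So the exhaust stack must be reduced from 85 to 83.74 dB SPL: IL = 1.26 dB.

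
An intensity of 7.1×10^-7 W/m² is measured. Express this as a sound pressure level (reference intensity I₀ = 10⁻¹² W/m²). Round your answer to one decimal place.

I/I₀ = 7.1×10^-7/10⁻¹² = 7.1×10^5, and L = 10·log₁₀(I/I₀).
L = 10·(0.8513 + 5) = 58.51 dB.

58.5 dB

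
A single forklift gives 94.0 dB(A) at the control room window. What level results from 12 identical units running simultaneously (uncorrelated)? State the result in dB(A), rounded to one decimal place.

104.8 dB(A)

N identical incoherent sources raise the level by 10·log₁₀ N.
L_total = 94.0 + 10·log₁₀(12) = 94.0 + 10.792 = 104.79 dB(A).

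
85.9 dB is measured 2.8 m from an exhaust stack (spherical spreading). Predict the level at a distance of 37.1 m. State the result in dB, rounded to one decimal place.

63.5 dB

Spherical spreading from a point source gives a 20·log₁₀(r₂/r₁) drop.
L₂ = 85.9 − 20·log₁₀(37.1/2.8) = 85.9 − 22.444 = 63.46 dB.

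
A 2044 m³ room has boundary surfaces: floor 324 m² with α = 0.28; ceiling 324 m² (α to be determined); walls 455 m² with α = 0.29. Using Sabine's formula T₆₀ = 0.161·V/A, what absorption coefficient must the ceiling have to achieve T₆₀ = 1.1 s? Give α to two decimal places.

0.24

From T₆₀ = 0.161·V/A, the target T₆₀ = 1.1 s needs A = 0.161·2044/1.1 = 299.17 m².
Absorption from the other surfaces = 324·0.28 + 455·0.29 = 222.67 m², so the ceiling must supply 76.50 m² over 324 m².
α = 76.50/324 = 0.236.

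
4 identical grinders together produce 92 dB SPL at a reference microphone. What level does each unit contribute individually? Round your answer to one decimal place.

86.0 dB SPL

Dividing the total intensity by 4 lowers the level by 10·log₁₀ 4 = 6.021 dB: L₁ = 92 − 6.021.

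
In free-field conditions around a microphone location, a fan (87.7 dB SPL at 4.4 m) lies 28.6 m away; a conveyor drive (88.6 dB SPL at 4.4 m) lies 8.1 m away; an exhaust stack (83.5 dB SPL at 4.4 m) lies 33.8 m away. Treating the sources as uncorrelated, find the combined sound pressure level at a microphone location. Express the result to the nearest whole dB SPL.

First find each source's level at the receiver (point-source: −20·log₁₀(r/r_ref)), then combine on an intensity basis.
fan: 87.7 − 20·log₁₀(28.6/4.4) = 87.7 − 16.26 = 71.44 dB SPL.
conveyor drive: 88.6 − 20·log₁₀(8.1/4.4) = 88.6 − 5.30 = 83.30 dB SPL.
exhaust stack: 83.5 − 20·log₁₀(33.8/4.4) = 83.5 − 17.71 = 65.79 dB SPL.
Σ 10^(L/10) = 2.315e+08 → L_total = 10·log₁₀(2.315e+08) = 83.65 dB SPL.

84 dB SPL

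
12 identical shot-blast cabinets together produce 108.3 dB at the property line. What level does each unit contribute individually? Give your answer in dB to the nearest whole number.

12 equal contributions raise the level by 10·log₁₀ 12 = 10.792 dB, so each unit alone gives 108.3 − 10.792.

98 dB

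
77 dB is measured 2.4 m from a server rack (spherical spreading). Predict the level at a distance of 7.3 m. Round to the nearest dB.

Point-source attenuation: ΔL = 20·log₁₀(r₂/r₁) = 20·log₁₀(7.3/2.4) = 9.662 dB.
L₂ = 77 − 20·log₁₀(7.3/2.4) = 77 − 9.662 = 67.34 dB.

67 dB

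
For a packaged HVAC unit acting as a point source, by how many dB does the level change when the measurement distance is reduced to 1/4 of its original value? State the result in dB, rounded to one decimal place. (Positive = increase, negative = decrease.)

With spherical spreading the level changes by −20·log₁₀(r₂/r₁).
ΔL = −20·log₁₀(0.25) = +12.04 dB.

+12.0 dB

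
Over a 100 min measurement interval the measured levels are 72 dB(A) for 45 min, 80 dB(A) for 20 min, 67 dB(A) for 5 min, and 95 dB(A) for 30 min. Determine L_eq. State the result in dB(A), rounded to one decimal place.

L_eq = 10·log₁₀[(1/T)·Σ tᵢ·10^(Lᵢ/10)] with T = 100 min.
Σ tᵢ·10^(Lᵢ/10) = 45·10^(72/10) + 20·10^(80/10) + 5·10^(67/10) + 30·10^(95/10) = 9.761e+10.
L_eq = 10·log₁₀(9.761e+10/100) = 89.89 dB(A).

89.9 dB(A)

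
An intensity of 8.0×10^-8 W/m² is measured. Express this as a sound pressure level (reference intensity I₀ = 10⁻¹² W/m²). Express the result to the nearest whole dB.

49 dB

Dividing by I₀ shifts the exponent by 12: I/I₀ = 8.0×10^4.
L = 10·(0.9031 + 4) = 49.03 dB.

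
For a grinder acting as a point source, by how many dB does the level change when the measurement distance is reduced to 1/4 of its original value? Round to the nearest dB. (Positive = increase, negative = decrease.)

With spherical spreading the level changes by −20·log₁₀(r₂/r₁).
ΔL = −20·log₁₀(0.25) = +12.04 dB.

+12 dB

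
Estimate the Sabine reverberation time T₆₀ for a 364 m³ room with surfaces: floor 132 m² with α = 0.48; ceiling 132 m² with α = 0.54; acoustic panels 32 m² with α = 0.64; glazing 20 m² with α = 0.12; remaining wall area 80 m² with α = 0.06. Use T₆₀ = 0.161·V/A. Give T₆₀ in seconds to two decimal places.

0.36 s

A = Σ Sᵢαᵢ = 132·0.48 + 132·0.54 + 32·0.64 + 20·0.12 + 80·0.06 = 162.32 m².
T₆₀ = 0.161 × 364 / 162.32 = 0.361 s.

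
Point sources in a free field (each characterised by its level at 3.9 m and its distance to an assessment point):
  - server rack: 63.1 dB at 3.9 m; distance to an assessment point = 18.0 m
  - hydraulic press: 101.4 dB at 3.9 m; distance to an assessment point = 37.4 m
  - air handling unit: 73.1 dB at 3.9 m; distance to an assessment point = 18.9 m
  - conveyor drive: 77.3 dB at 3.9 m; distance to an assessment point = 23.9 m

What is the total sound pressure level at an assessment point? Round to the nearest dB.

Apply inverse-square spreading to bring every level to the receiver, then sum 10^(L/10).
server rack: 63.1 − 20·log₁₀(18.0/3.9) = 63.1 − 13.28 = 49.82 dB.
hydraulic press: 101.4 − 20·log₁₀(37.4/3.9) = 101.4 − 19.64 = 81.76 dB.
air handling unit: 73.1 − 20·log₁₀(18.9/3.9) = 73.1 − 13.71 = 59.39 dB.
conveyor drive: 77.3 − 20·log₁₀(23.9/3.9) = 77.3 − 15.75 = 61.55 dB.
Σ 10^(L/10) = 1.525e+08 → L_total = 10·log₁₀(1.525e+08) = 81.83 dB.

82 dB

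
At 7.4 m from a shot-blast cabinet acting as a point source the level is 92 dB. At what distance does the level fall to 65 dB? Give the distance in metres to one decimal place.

165.7 m

Point-source spreading drops the level by 20·log₁₀(r₂/r₁); inverting, r₂/r₁ = 10^(ΔL/20).
r₂ = 7.4·10^((92−65)/20) = 7.4·10^(27.0/20) = 165.67 m.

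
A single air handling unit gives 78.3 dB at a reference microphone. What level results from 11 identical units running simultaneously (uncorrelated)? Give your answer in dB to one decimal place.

With 11 equal, uncorrelated contributions the intensity is 11× that of one unit, giving a rise of 10·log₁₀ 11.
L_total = 78.3 + 10·log₁₀(11) = 78.3 + 10.414 = 88.71 dB.

88.7 dB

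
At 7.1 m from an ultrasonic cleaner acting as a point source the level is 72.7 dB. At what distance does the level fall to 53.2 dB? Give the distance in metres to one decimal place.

67.0 m

The 19.5 dB drop corresponds to a distance ratio of 10^(19.5/20) for a point source.
r₂ = 7.1·10^((72.7−53.2)/20) = 7.1·10^(19.5/20) = 67.03 m.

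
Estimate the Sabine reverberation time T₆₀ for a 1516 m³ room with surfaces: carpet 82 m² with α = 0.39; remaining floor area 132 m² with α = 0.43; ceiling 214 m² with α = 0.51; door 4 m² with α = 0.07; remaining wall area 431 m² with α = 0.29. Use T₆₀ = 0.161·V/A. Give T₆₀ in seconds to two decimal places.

Summing Sᵢαᵢ: 82·0.39 + 132·0.43 + 214·0.51 + 4·0.07 + 431·0.29 = 323.15 m².
T₆₀ = 0.161 × 1516 / 323.15 = 0.755 s.

0.76 s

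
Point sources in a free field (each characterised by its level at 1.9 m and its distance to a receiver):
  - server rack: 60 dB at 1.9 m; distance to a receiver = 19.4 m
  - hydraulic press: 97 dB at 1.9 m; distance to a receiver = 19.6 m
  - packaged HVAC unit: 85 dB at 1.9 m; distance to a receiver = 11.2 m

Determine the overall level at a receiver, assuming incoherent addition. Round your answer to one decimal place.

77.5 dB

First find each source's level at the receiver (point-source: −20·log₁₀(r/r_ref)), then combine on an intensity basis.
server rack: 60 − 20·log₁₀(19.4/1.9) = 60 − 20.18 = 39.82 dB.
hydraulic press: 97 − 20·log₁₀(19.6/1.9) = 97 − 20.27 = 76.73 dB.
packaged HVAC unit: 85 − 20·log₁₀(11.2/1.9) = 85 − 15.41 = 69.59 dB.
Σ 10^(L/10) = 5.621e+07 → L_total = 10·log₁₀(5.621e+07) = 77.50 dB.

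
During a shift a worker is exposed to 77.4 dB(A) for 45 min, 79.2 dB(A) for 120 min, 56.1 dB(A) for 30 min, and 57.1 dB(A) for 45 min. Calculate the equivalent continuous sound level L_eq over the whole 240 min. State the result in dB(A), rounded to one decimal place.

77.2 dB(A)

Weight each interval's intensity by its duration and average over T = 240 min:
Σ tᵢ·10^(Lᵢ/10) = 45·10^(77.4/10) + 120·10^(79.2/10) + 30·10^(56.1/10) + 45·10^(57.1/10) = 1.249e+10.
L_eq = 10·log₁₀(1.249e+10/240) = 77.16 dB(A).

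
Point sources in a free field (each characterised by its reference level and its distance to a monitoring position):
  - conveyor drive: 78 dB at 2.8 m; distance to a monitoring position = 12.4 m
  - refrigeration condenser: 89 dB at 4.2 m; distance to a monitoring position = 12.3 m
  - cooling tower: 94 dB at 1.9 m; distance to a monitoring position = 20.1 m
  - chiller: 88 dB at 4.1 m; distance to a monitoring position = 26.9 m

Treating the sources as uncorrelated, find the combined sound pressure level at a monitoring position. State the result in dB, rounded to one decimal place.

81.2 dB

Apply inverse-square spreading to bring every level to the receiver, then sum 10^(L/10).
conveyor drive: 78 − 20·log₁₀(12.4/2.8) = 78 − 12.93 = 65.07 dB.
refrigeration condenser: 89 − 20·log₁₀(12.3/4.2) = 89 − 9.33 = 79.67 dB.
cooling tower: 94 − 20·log₁₀(20.1/1.9) = 94 − 20.49 = 73.51 dB.
chiller: 88 − 20·log₁₀(26.9/4.1) = 88 − 16.34 = 71.66 dB.
Σ 10^(L/10) = 1.329e+08 → L_total = 10·log₁₀(1.329e+08) = 81.24 dB.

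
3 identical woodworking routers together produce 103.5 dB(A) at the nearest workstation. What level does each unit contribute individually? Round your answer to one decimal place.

98.7 dB(A)

For N identical incoherent sources L_total = L₁ + 10·log₁₀ N, so L₁ = 103.5 − 10·log₁₀(3) = 103.5 − 4.771.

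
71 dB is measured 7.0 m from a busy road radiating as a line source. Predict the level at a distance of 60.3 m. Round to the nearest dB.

62 dB

For a line source, L₂ = L₁ − 10·log₁₀(r₂/r₁).
L₂ = 71 − 10·log₁₀(60.3/7.0) = 71 − 9.352 = 61.65 dB.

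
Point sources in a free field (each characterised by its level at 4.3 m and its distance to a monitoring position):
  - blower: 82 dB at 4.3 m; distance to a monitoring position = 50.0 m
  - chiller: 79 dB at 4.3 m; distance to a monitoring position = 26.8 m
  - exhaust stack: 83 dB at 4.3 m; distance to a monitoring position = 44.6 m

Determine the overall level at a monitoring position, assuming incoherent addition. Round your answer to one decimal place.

67.1 dB

Propagate each source to the receiver with L = L_ref − 20·log₁₀(r/r_ref), then add intensities.
blower: 82 − 20·log₁₀(50.0/4.3) = 82 − 21.31 = 60.69 dB.
chiller: 79 − 20·log₁₀(26.8/4.3) = 79 − 15.89 = 63.11 dB.
exhaust stack: 83 − 20·log₁₀(44.6/4.3) = 83 − 20.32 = 62.68 dB.
Σ 10^(L/10) = 5.072e+06 → L_total = 10·log₁₀(5.072e+06) = 67.05 dB.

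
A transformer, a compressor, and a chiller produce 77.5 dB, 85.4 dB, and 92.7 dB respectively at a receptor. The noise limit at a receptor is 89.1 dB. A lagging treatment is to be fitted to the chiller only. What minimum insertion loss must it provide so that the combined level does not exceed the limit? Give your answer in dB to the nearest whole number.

Everything except the chiller sums to 10^(77.5/10) + 10^(85.4/10) = 4.030e+08 in linear terms, 86.05 dB.
The limit corresponds to 10^(89.1/10) = 8.128e+08; subtracting the fixed part leaves 4.099e+08 for the chiller, i.e. 86.13 dB.
So the chiller must be reduced from 92.7 to 86.13 dB: IL = 6.57 dB.

7 dB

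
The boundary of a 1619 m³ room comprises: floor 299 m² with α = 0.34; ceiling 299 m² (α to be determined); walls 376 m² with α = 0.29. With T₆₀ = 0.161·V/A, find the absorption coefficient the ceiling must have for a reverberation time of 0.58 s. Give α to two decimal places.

A = 0.161·V/T₆₀ = 0.161·1619/0.58 = 449.41 m² sabins.
Absorption from the other surfaces = 299·0.34 + 376·0.29 = 210.70 m², so the ceiling must supply 238.71 m² over 299 m².
α = 238.71/299 = 0.798.

0.80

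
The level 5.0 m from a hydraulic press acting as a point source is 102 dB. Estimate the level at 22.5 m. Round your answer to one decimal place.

88.9 dB

Spherical spreading from a point source gives a 20·log₁₀(r₂/r₁) drop.
L₂ = 102 − 20·log₁₀(22.5/5.0) = 102 − 13.064 = 88.94 dB.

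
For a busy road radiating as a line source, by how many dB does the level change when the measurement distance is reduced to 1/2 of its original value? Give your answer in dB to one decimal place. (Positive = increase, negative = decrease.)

With cylindrical spreading the level changes by −10·log₁₀(r₂/r₁).
ΔL = −10·log₁₀(0.5) = +3.01 dB.

+3.0 dB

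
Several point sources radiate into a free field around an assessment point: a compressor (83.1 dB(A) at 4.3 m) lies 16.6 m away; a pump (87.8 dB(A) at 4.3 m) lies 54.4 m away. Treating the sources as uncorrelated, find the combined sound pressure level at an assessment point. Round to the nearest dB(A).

72 dB(A)

First find each source's level at the receiver (point-source: −20·log₁₀(r/r_ref)), then combine on an intensity basis.
compressor: 83.1 − 20·log₁₀(16.6/4.3) = 83.1 − 11.73 = 71.37 dB(A).
pump: 87.8 − 20·log₁₀(54.4/4.3) = 87.8 − 22.04 = 65.76 dB(A).
Σ 10^(L/10) = 1.746e+07 → L_total = 10·log₁₀(1.746e+07) = 72.42 dB(A).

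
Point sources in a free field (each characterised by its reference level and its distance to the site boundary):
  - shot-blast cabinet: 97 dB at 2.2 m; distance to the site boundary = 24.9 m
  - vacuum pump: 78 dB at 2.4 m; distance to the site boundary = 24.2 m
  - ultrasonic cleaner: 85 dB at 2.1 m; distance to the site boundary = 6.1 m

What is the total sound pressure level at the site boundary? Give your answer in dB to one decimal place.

78.9 dB

Propagate each source to the receiver with L = L_ref − 20·log₁₀(r/r_ref), then add intensities.
shot-blast cabinet: 97 − 20·log₁₀(24.9/2.2) = 97 − 21.08 = 75.92 dB.
vacuum pump: 78 − 20·log₁₀(24.2/2.4) = 78 − 20.07 = 57.93 dB.
ultrasonic cleaner: 85 − 20·log₁₀(6.1/2.1) = 85 − 9.26 = 75.74 dB.
Σ 10^(L/10) = 7.722e+07 → L_total = 10·log₁₀(7.722e+07) = 78.88 dB.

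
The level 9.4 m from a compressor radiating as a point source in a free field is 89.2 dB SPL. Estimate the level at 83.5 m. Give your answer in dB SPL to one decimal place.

70.2 dB SPL

For a point source, L₂ = L₁ − 20·log₁₀(r₂/r₁).
L₂ = 89.2 − 20·log₁₀(83.5/9.4) = 89.2 − 18.971 = 70.23 dB SPL.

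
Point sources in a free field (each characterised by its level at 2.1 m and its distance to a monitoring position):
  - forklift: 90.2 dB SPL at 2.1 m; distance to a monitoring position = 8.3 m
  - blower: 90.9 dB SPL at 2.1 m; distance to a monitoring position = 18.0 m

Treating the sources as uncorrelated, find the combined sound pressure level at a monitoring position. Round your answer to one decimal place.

First find each source's level at the receiver (point-source: −20·log₁₀(r/r_ref)), then combine on an intensity basis.
forklift: 90.2 − 20·log₁₀(8.3/2.1) = 90.2 − 11.94 = 78.26 dB SPL.
blower: 90.9 − 20·log₁₀(18.0/2.1) = 90.9 − 18.66 = 72.24 dB SPL.
Σ 10^(L/10) = 8.378e+07 → L_total = 10·log₁₀(8.378e+07) = 79.23 dB SPL.

79.2 dB SPL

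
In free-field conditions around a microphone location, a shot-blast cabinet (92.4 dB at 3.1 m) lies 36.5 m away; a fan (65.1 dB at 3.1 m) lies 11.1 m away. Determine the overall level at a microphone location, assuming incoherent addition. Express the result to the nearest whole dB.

First find each source's level at the receiver (point-source: −20·log₁₀(r/r_ref)), then combine on an intensity basis.
shot-blast cabinet: 92.4 − 20·log₁₀(36.5/3.1) = 92.4 − 21.42 = 70.98 dB.
fan: 65.1 − 20·log₁₀(11.1/3.1) = 65.1 − 11.08 = 54.02 dB.
Σ 10^(L/10) = 1.279e+07 → L_total = 10·log₁₀(1.279e+07) = 71.07 dB.

71 dB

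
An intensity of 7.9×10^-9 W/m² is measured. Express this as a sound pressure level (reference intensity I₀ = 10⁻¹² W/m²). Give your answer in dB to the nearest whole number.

39 dB

I/I₀ = 7.9×10^-9/10⁻¹² = 7.9×10^3, and L = 10·log₁₀(I/I₀).
L = 10·(0.8976 + 3) = 38.98 dB.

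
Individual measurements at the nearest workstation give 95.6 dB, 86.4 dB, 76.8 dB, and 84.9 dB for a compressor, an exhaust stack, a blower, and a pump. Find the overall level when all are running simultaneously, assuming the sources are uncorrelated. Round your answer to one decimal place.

96.5 dB

Incoherent sources combine by intensity addition: L_total = 10·log₁₀(Σ 10^(L_i/10)).
Σ 10^(L/10) = 10^(95.6/10) + 10^(86.4/10) + 10^(76.8/10) + 10^(84.9/10) = 4.424e+09.
L_total = 10·log₁₀(4.424e+09) = 96.46 dB.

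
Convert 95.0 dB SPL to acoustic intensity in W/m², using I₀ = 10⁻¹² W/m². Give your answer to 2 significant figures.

I/I₀ = 10^(95.0/10) = 3.162e+09, so I = 3.162e+09 × 10⁻¹² W/m².

0.0032 W/m²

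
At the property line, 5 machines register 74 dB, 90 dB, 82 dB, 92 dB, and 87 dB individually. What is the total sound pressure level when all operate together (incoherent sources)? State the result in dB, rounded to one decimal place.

Incoherent sources combine by intensity addition: L_total = 10·log₁₀(Σ 10^(L_i/10)).
Σ 10^(L/10) = 10^(74/10) + 10^(90/10) + 10^(82/10) + 10^(92/10) + 10^(87/10) = 3.270e+09.
L_total = 10·log₁₀(3.270e+09) = 95.15 dB.

95.1 dB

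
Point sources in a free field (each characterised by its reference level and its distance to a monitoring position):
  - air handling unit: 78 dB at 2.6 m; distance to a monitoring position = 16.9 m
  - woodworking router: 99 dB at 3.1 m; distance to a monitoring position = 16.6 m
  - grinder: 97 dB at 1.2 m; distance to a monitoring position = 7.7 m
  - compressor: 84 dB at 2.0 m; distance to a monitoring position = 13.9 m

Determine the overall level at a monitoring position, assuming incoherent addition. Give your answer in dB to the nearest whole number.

Propagate each source to the receiver with L = L_ref − 20·log₁₀(r/r_ref), then add intensities.
air handling unit: 78 − 20·log₁₀(16.9/2.6) = 78 − 16.26 = 61.74 dB.
woodworking router: 99 − 20·log₁₀(16.6/3.1) = 99 − 14.57 = 84.43 dB.
grinder: 97 − 20·log₁₀(7.7/1.2) = 97 − 16.15 = 80.85 dB.
compressor: 84 − 20·log₁₀(13.9/2.0) = 84 − 16.84 = 67.16 dB.
Σ 10^(L/10) = 4.054e+08 → L_total = 10·log₁₀(4.054e+08) = 86.08 dB.

86 dB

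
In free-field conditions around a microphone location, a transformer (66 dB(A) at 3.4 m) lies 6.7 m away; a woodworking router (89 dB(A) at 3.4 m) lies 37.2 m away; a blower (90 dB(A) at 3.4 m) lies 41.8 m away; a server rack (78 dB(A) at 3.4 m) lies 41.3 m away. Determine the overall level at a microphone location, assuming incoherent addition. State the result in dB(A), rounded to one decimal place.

Propagate each source to the receiver with L = L_ref − 20·log₁₀(r/r_ref), then add intensities.
transformer: 66 − 20·log₁₀(6.7/3.4) = 66 − 5.89 = 60.11 dB(A).
woodworking router: 89 − 20·log₁₀(37.2/3.4) = 89 − 20.78 = 68.22 dB(A).
blower: 90 − 20·log₁₀(41.8/3.4) = 90 − 21.79 = 68.21 dB(A).
server rack: 78 − 20·log₁₀(41.3/3.4) = 78 − 21.69 = 56.31 dB(A).
Σ 10^(L/10) = 1.470e+07 → L_total = 10·log₁₀(1.470e+07) = 71.67 dB(A).

71.7 dB(A)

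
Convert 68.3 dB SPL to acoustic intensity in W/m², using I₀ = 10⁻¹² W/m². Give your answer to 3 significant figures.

6.76e-06 W/m²

I/I₀ = 10^(68.3/10) = 6.761e+06, so I = 6.761e+06 × 10⁻¹² W/m².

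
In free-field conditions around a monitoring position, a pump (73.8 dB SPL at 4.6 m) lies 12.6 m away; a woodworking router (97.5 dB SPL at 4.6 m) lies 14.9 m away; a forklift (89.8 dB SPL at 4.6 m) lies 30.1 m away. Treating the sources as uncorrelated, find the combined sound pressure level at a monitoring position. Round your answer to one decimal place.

Apply inverse-square spreading to bring every level to the receiver, then sum 10^(L/10).
pump: 73.8 − 20·log₁₀(12.6/4.6) = 73.8 − 8.75 = 65.05 dB SPL.
woodworking router: 97.5 − 20·log₁₀(14.9/4.6) = 97.5 − 10.21 = 87.29 dB SPL.
forklift: 89.8 − 20·log₁₀(30.1/4.6) = 89.8 − 16.32 = 73.48 dB SPL.
Σ 10^(L/10) = 5.615e+08 → L_total = 10·log₁₀(5.615e+08) = 87.49 dB SPL.

87.5 dB SPL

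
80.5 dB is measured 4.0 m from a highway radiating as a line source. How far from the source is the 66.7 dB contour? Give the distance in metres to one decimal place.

96.0 m

Line-source spreading drops the level by 10·log₁₀(r₂/r₁); inverting, r₂/r₁ = 10^(ΔL/10).
r₂ = 4.0·10^((80.5−66.7)/10) = 4.0·10^(13.8/10) = 95.95 m.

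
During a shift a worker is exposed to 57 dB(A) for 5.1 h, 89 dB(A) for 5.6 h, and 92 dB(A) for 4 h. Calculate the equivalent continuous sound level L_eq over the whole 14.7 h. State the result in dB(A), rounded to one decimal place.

L_eq = 10·log₁₀[(1/T)·Σ tᵢ·10^(Lᵢ/10)] with T = 14.7 h.
Σ tᵢ·10^(Lᵢ/10) = 5.1·10^(57/10) + 5.6·10^(89/10) + 4·10^(92/10) = 1.079e+10.
L_eq = 10·log₁₀(1.079e+10/14.7) = 88.66 dB(A).

88.7 dB(A)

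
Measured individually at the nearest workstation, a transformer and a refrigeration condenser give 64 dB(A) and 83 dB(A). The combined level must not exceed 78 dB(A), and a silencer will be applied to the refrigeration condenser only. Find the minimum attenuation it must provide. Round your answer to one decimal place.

Fixed contribution from the other source: Σ 10^(L/10) = 10^(64/10) = 2.512e+06 (64.00 dB(A)).
To meet 78 dB(A) overall, the treated refrigeration condenser may contribute at most 10^(78/10) − 2.512e+06 = 6.058e+07, i.e. 77.82 dB(A).
So the refrigeration condenser must be reduced from 83 to 77.82 dB(A): IL = 5.18 dB.

5.2 dB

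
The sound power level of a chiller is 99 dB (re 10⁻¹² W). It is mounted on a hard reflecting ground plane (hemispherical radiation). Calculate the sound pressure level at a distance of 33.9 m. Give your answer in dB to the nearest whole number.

The power spreads over a hemisphere of area 2π·r², so L_p = L_w − 10·log₁₀(2π·r²).
2π·r² = 7221 m², 10·log₁₀ of that is 38.586 dB.
L_p = 99 − 38.586 = 60.41 dB.

60 dB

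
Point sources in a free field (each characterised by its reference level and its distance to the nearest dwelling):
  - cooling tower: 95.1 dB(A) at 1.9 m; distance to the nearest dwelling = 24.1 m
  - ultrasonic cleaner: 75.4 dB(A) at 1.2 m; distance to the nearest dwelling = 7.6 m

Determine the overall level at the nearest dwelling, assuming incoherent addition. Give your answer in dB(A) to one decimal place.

Apply inverse-square spreading to bring every level to the receiver, then sum 10^(L/10).
cooling tower: 95.1 − 20·log₁₀(24.1/1.9) = 95.1 − 22.07 = 73.03 dB(A).
ultrasonic cleaner: 75.4 − 20·log₁₀(7.6/1.2) = 75.4 − 16.03 = 59.37 dB(A).
Σ 10^(L/10) = 2.098e+07 → L_total = 10·log₁₀(2.098e+07) = 73.22 dB(A).

73.2 dB(A)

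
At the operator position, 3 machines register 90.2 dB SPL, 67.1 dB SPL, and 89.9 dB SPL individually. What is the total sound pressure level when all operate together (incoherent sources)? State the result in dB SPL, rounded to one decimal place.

For uncorrelated sources the intensities add, so convert each level to linear form, sum, and take 10·log₁₀ of the total.
Σ 10^(L/10) = 10^(90.2/10) + 10^(67.1/10) + 10^(89.9/10) = 2.029e+09.
L_total = 10·log₁₀(2.029e+09) = 93.07 dB SPL.

93.1 dB SPL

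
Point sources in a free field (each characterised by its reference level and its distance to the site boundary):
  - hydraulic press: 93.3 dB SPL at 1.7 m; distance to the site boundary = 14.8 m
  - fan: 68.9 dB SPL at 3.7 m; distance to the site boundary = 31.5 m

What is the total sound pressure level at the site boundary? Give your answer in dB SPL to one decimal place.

First find each source's level at the receiver (point-source: −20·log₁₀(r/r_ref)), then combine on an intensity basis.
hydraulic press: 93.3 − 20·log₁₀(14.8/1.7) = 93.3 − 18.80 = 74.50 dB SPL.
fan: 68.9 − 20·log₁₀(31.5/3.7) = 68.9 − 18.60 = 50.30 dB SPL.
Σ 10^(L/10) = 2.832e+07 → L_total = 10·log₁₀(2.832e+07) = 74.52 dB SPL.

74.5 dB SPL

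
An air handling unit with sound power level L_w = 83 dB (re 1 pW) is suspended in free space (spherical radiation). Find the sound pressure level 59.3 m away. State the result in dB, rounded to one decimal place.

Free-field spherical radiation: L_p = L_w − 10·log₁₀(4π·r²), r = 59.3 m.
4π·r² = 4.419e+04 m², 10·log₁₀ of that is 46.453 dB.
L_p = 83 − 46.453 = 36.55 dB.

36.5 dB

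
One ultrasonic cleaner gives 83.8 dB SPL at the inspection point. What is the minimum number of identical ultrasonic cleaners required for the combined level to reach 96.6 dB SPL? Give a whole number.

The shortfall is 96.6 − 83.8 = 12.8 dB, and N units add 10·log₁₀ N, so need 10·log₁₀ N ≥ 12.8.
N ≥ 10^(12.8/10) = 19.055, so N = 20.

20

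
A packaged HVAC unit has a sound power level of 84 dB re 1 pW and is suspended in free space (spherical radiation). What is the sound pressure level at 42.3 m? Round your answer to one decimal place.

Free-field spherical radiation: L_p = L_w − 10·log₁₀(4π·r²), r = 42.3 m.
4π·r² = 2.248e+04 m², 10·log₁₀ of that is 43.519 dB.
L_p = 84 − 43.519 = 40.48 dB.

40.5 dB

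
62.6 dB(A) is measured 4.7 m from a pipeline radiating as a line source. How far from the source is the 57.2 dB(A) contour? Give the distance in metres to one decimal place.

Line-source spreading drops the level by 10·log₁₀(r₂/r₁); inverting, r₂/r₁ = 10^(ΔL/10).
r₂ = 4.7·10^((62.6−57.2)/10) = 4.7·10^(5.4/10) = 16.30 m.

16.3 m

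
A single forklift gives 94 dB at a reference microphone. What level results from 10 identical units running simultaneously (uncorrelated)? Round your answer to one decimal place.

104.0 dB

N identical incoherent sources raise the level by 10·log₁₀ N.
L_total = 94 + 10·log₁₀(10) = 94 + 10.000 = 104.00 dB.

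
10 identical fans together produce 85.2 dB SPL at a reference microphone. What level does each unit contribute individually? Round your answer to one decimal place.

Dividing the total intensity by 10 lowers the level by 10·log₁₀ 10 = 10.000 dB: L₁ = 85.2 − 10.000.

75.2 dB SPL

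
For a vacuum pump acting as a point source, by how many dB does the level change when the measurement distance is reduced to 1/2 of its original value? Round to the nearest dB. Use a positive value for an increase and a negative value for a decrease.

+6 dB

Point-source spreading: ΔL = −20·log₁₀(r₂/r₁).
ΔL = −20·log₁₀(0.5) = +6.02 dB.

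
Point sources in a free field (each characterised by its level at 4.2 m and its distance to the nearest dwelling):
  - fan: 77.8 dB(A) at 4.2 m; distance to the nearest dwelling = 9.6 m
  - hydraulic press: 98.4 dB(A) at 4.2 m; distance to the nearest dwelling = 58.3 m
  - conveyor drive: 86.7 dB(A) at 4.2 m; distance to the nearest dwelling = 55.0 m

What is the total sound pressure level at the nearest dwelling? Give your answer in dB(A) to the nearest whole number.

First find each source's level at the receiver (point-source: −20·log₁₀(r/r_ref)), then combine on an intensity basis.
fan: 77.8 − 20·log₁₀(9.6/4.2) = 77.8 − 7.18 = 70.62 dB(A).
hydraulic press: 98.4 − 20·log₁₀(58.3/4.2) = 98.4 − 22.85 = 75.55 dB(A).
conveyor drive: 86.7 − 20·log₁₀(55.0/4.2) = 86.7 − 22.34 = 64.36 dB(A).
Σ 10^(L/10) = 5.017e+07 → L_total = 10·log₁₀(5.017e+07) = 77.00 dB(A).

77 dB(A)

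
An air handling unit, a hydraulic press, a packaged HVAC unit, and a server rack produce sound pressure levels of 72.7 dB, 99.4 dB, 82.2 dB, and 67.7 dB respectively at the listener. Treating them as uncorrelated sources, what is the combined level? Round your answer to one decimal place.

99.5 dB

Incoherent sources combine by intensity addition: L_total = 10·log₁₀(Σ 10^(L_i/10)).
Σ 10^(L/10) = 10^(72.7/10) + 10^(99.4/10) + 10^(82.2/10) + 10^(67.7/10) = 8.900e+09.
L_total = 10·log₁₀(8.900e+09) = 99.49 dB.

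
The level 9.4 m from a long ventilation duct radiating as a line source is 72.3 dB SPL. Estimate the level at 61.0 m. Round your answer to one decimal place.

For a line source, L₂ = L₁ − 10·log₁₀(r₂/r₁).
L₂ = 72.3 − 10·log₁₀(61.0/9.4) = 72.3 − 8.122 = 64.18 dB SPL.

64.2 dB SPL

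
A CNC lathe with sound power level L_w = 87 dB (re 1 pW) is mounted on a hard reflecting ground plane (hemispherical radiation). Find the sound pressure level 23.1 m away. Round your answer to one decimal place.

The power spreads over a hemisphere of area 2π·r², so L_p = L_w − 10·log₁₀(2π·r²).
2π·r² = 3353 m², 10·log₁₀ of that is 35.254 dB.
L_p = 87 − 35.254 = 51.75 dB.

51.7 dB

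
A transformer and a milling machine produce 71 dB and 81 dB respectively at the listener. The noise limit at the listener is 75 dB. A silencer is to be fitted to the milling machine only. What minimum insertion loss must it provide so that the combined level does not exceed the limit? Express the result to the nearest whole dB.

8 dB

The untreated sources together contribute 10^(71/10) = 1.259e+07, i.e. 71.00 dB.
To meet 75 dB overall, the treated milling machine may contribute at most 10^(75/10) − 1.259e+07 = 1.903e+07, i.e. 72.80 dB.
So the milling machine must be reduced from 81 to 72.80 dB: IL = 8.20 dB.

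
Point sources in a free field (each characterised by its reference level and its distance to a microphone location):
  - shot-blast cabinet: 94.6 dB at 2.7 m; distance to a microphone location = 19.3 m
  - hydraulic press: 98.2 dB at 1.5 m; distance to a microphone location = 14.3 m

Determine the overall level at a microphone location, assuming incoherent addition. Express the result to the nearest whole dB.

81 dB

Propagate each source to the receiver with L = L_ref − 20·log₁₀(r/r_ref), then add intensities.
shot-blast cabinet: 94.6 − 20·log₁₀(19.3/2.7) = 94.6 − 17.08 = 77.52 dB.
hydraulic press: 98.2 − 20·log₁₀(14.3/1.5) = 98.2 − 19.58 = 78.62 dB.
Σ 10^(L/10) = 1.291e+08 → L_total = 10·log₁₀(1.291e+08) = 81.11 dB.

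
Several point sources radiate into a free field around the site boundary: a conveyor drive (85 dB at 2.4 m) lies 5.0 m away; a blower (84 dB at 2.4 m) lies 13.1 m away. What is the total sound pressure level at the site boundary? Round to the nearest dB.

Propagate each source to the receiver with L = L_ref − 20·log₁₀(r/r_ref), then add intensities.
conveyor drive: 85 − 20·log₁₀(5.0/2.4) = 85 − 6.38 = 78.62 dB.
blower: 84 − 20·log₁₀(13.1/2.4) = 84 − 14.74 = 69.26 dB.
Σ 10^(L/10) = 8.129e+07 → L_total = 10·log₁₀(8.129e+07) = 79.10 dB.

79 dB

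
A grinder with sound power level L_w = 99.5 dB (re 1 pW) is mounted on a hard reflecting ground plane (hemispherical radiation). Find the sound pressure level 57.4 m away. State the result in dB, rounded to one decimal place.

L_p = L_w − 10·log₁₀(2π·r²) with r = 57.4 m.
2π·r² = 2.07e+04 m², 10·log₁₀ of that is 43.160 dB.
L_p = 99.5 − 43.160 = 56.34 dB.

56.3 dB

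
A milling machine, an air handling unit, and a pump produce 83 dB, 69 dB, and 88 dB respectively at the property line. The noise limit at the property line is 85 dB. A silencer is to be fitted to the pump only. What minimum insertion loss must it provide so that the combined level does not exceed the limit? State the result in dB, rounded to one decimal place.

Everything except the pump sums to 10^(83/10) + 10^(69/10) = 2.075e+08 in linear terms, 83.17 dB.
To meet 85 dB overall, the treated pump may contribute at most 10^(85/10) − 2.075e+08 = 1.088e+08, i.e. 80.36 dB.
So the pump must be reduced from 88 to 80.36 dB: IL = 7.64 dB.

7.6 dB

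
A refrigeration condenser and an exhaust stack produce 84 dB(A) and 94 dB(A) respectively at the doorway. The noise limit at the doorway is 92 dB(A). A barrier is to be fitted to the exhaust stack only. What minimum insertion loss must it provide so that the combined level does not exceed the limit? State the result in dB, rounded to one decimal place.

2.7 dB

Fixed contribution from the other source: Σ 10^(L/10) = 10^(84/10) = 2.512e+08 (84.00 dB(A)).
To meet 92 dB(A) overall, the treated exhaust stack may contribute at most 10^(92/10) − 2.512e+08 = 1.334e+09, i.e. 91.25 dB(A).
So the exhaust stack must be reduced from 94 to 91.25 dB(A): IL = 2.75 dB.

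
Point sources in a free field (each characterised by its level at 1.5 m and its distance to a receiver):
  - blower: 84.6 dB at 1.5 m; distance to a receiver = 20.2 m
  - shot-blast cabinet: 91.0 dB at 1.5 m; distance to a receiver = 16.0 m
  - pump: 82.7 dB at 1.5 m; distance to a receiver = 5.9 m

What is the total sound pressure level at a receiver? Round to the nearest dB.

First find each source's level at the receiver (point-source: −20·log₁₀(r/r_ref)), then combine on an intensity basis.
blower: 84.6 − 20·log₁₀(20.2/1.5) = 84.6 − 22.59 = 62.01 dB.
shot-blast cabinet: 91.0 − 20·log₁₀(16.0/1.5) = 91.0 − 20.56 = 70.44 dB.
pump: 82.7 − 20·log₁₀(5.9/1.5) = 82.7 − 11.90 = 70.80 dB.
Σ 10^(L/10) = 2.469e+07 → L_total = 10·log₁₀(2.469e+07) = 73.93 dB.

74 dB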